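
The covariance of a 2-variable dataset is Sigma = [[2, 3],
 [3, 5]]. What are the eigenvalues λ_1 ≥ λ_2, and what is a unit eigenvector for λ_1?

Step 1 — characteristic polynomial of 2×2 Sigma:
  det(Sigma - λI) = λ² - trace · λ + det = 0.
  trace = 2 + 5 = 7, det = 2·5 - (3)² = 1.
Step 2 — discriminant:
  Δ = trace² - 4·det = 49 - 4 = 45.
Step 3 — eigenvalues:
  λ = (trace ± √Δ)/2 = (7 ± 6.7082)/2,
  λ_1 = 6.8541,  λ_2 = 0.1459.

Step 4 — unit eigenvector for λ_1: solve (Sigma - λ_1 I)v = 0. First row:
  (2 - 6.8541)·v_x + (3)·v_y = 0, i.e. (-4.8541)·v_x + (3)·v_y = 0,
  so v ∝ (b, λ_1 - a) = (3, 4.8541) = u.
  ||u|| = √((3)² + (4.8541)²) = √(32.5623) ≈ 5.7063,
  v_1 = u/||u|| ≈ (0.5257, 0.8507) (||v_1|| = 1).

λ_1 = 6.8541,  λ_2 = 0.1459;  v_1 ≈ (0.5257, 0.8507)


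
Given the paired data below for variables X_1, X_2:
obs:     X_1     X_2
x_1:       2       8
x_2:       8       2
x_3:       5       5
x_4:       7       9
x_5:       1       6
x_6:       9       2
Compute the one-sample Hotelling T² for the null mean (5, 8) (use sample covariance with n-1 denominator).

Step 1 — sample mean vector:
  mean(X_1) = (2 + 8 + 5 + 7 + 1 + 9) / 6 = 32/6 = 5.3333
  mean(X_2) = (8 + 2 + 5 + 9 + 6 + 2) / 6 = 32/6 = 5.3333
  x̄ = (5.3333, 5.3333),  deviation x̄ - mu_0 = (5.3333, 5.3333) - (5, 8) = (0.3333, -2.6667).

Step 2 — sample covariance matrix, S[i,j] = (1/(n-1)) · Σ_k (x_{k,i} - mean_i) · (x_{k,j} - mean_j), divisor n-1 = 5:
  S[X_1,X_1] = ((-3.3333)·(-3.3333) + (2.6667)·(2.6667) + (-0.3333)·(-0.3333) + (1.6667)·(1.6667) + (-4.3333)·(-4.3333) + (3.6667)·(3.6667)) / 5 = 53.3333/5 = 10.6667
  S[X_1,X_2] = ((-3.3333)·(2.6667) + (2.6667)·(-3.3333) + (-0.3333)·(-0.3333) + (1.6667)·(3.6667) + (-4.3333)·(0.6667) + (3.6667)·(-3.3333)) / 5 = -26.6667/5 = -5.3333
  S[X_2,X_2] = ((2.6667)·(2.6667) + (-3.3333)·(-3.3333) + (-0.3333)·(-0.3333) + (3.6667)·(3.6667) + (0.6667)·(0.6667) + (-3.3333)·(-3.3333)) / 5 = 43.3333/5 = 8.6667
  S = [[10.6667, -5.3333],
 [-5.3333, 8.6667]].

Step 3 — invert S. det(S) = 10.6667·8.6667 - (-5.3333)² = 64.
  S^{-1} = (1/det) · [[d, -b], [-b, a]] = [[0.1354, 0.0833],
 [0.0833, 0.1667]].

Step 4 — quadratic form (x̄ - mu_0)^T · S^{-1} · (x̄ - mu_0):
  S^{-1} · (x̄ - mu_0) = (-0.1771, -0.4167),
  (x̄ - mu_0)^T · [...] = (0.3333)·(-0.1771) + (-2.6667)·(-0.4167) = 1.0521.

Step 5 — scale by n: T² = 6 · 1.0521 = 6.3125.

T² ≈ 6.3125


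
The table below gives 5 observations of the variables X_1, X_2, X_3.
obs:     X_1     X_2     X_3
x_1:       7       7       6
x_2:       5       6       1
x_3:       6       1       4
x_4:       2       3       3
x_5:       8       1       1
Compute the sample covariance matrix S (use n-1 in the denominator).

Step 1 — column means:
  mean(X_1) = (7 + 5 + 6 + 2 + 8) / 5 = 28/5 = 5.6
  mean(X_2) = (7 + 6 + 1 + 3 + 1) / 5 = 18/5 = 3.6
  mean(X_3) = (6 + 1 + 4 + 3 + 1) / 5 = 15/5 = 3

Step 2 — sample covariance S[i,j] = (1/(n-1)) · Σ_k (x_{k,i} - mean_i) · (x_{k,j} - mean_j), with n-1 = 4.
  S[X_1,X_1] = ((1.4)·(1.4) + (-0.6)·(-0.6) + (0.4)·(0.4) + (-3.6)·(-3.6) + (2.4)·(2.4)) / 4 = 21.2/4 = 5.3
  S[X_1,X_2] = ((1.4)·(3.4) + (-0.6)·(2.4) + (0.4)·(-2.6) + (-3.6)·(-0.6) + (2.4)·(-2.6)) / 4 = -1.8/4 = -0.45
  S[X_1,X_3] = ((1.4)·(3) + (-0.6)·(-2) + (0.4)·(1) + (-3.6)·(0) + (2.4)·(-2)) / 4 = 1/4 = 0.25
  S[X_2,X_2] = ((3.4)·(3.4) + (2.4)·(2.4) + (-2.6)·(-2.6) + (-0.6)·(-0.6) + (-2.6)·(-2.6)) / 4 = 31.2/4 = 7.8
  S[X_2,X_3] = ((3.4)·(3) + (2.4)·(-2) + (-2.6)·(1) + (-0.6)·(0) + (-2.6)·(-2)) / 4 = 8/4 = 2
  S[X_3,X_3] = ((3)·(3) + (-2)·(-2) + (1)·(1) + (0)·(0) + (-2)·(-2)) / 4 = 18/4 = 4.5

S is symmetric (S[j,i] = S[i,j]). Assembling:

S = [[5.3, -0.45, 0.25],
 [-0.45, 7.8, 2],
 [0.25, 2, 4.5]]


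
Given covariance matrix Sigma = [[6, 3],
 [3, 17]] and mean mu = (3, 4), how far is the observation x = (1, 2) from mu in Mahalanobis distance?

Step 1 — centre the observation: (x - mu) = (-2, -2).

Step 2 — invert Sigma. det(Sigma) = 6·17 - (3)² = 93.
  Sigma^{-1} = (1/det) · [[d, -b], [-b, a]] = [[0.1828, -0.0323],
 [-0.0323, 0.0645]].

Step 3 — form the quadratic (x - mu)^T · Sigma^{-1} · (x - mu):
  Sigma^{-1} · (x - mu) = (-0.3011, -0.0645).
  (x - mu)^T · [Sigma^{-1} · (x - mu)] = (-2)·(-0.3011) + (-2)·(-0.0645) = 0.7312.

Step 4 — take square root: d = √(0.7312) ≈ 0.8551.

d(x, mu) = √(0.7312) ≈ 0.8551


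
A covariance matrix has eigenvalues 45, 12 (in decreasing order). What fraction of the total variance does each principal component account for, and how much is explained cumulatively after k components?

Step 1 — total variance = trace(Sigma) = Σ λ_i = 45 + 12 = 57.

Step 2 — fraction explained by component i = λ_i / Σ λ:
  PC1: 45/57 = 0.7895
  PC2: 12/57 = 0.2105

Step 3 — cumulative fraction after k components = (λ_1 + ... + λ_k) / Σ λ:
  k = 1: 45/57 = 0.7895
  k = 2: (45 + 12)/57 = 57/57 = 1

Summary (fraction, with percent):

explained: PC1 0.7895 (78.95%), PC2 0.2105 (21.05%);  cumulative: 0.7895, 1


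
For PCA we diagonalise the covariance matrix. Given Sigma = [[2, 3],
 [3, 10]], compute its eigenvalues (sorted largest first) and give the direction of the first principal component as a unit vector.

Step 1 — characteristic polynomial of 2×2 Sigma:
  det(Sigma - λI) = λ² - trace · λ + det = 0.
  trace = 2 + 10 = 12, det = 2·10 - (3)² = 11.
Step 2 — discriminant:
  Δ = trace² - 4·det = 144 - 44 = 100.
Step 3 — eigenvalues:
  λ = (trace ± √Δ)/2 = (12 ± 10)/2,
  λ_1 = 11,  λ_2 = 1.

Step 4 — unit eigenvector for λ_1: solve (Sigma - λ_1 I)v = 0. First row:
  (2 - 11)·v_x + (3)·v_y = 0, i.e. (-9)·v_x + (3)·v_y = 0,
  so v ∝ (b, λ_1 - a) = (3, 9) = u.
  ||u|| = √((3)² + (9)²) = √(90) ≈ 9.4868,
  v_1 = u/||u|| ≈ (0.3162, 0.9487) (||v_1|| = 1).

λ_1 = 11,  λ_2 = 1;  v_1 ≈ (0.3162, 0.9487)


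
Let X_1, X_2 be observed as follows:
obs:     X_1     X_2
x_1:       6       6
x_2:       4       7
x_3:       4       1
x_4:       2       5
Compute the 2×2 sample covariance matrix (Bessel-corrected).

Step 1 — column means:
  mean(X_1) = (6 + 4 + 4 + 2) / 4 = 16/4 = 4
  mean(X_2) = (6 + 7 + 1 + 5) / 4 = 19/4 = 4.75

Step 2 — sample covariance S[i,j] = (1/(n-1)) · Σ_k (x_{k,i} - mean_i) · (x_{k,j} - mean_j), with n-1 = 3.
  S[X_1,X_1] = ((2)·(2) + (0)·(0) + (0)·(0) + (-2)·(-2)) / 3 = 8/3 = 2.6667
  S[X_1,X_2] = ((2)·(1.25) + (0)·(2.25) + (0)·(-3.75) + (-2)·(0.25)) / 3 = 2/3 = 0.6667
  S[X_2,X_2] = ((1.25)·(1.25) + (2.25)·(2.25) + (-3.75)·(-3.75) + (0.25)·(0.25)) / 3 = 20.75/3 = 6.9167

S is symmetric (S[j,i] = S[i,j]). Assembling:

S = [[2.6667, 0.6667],
 [0.6667, 6.9167]]


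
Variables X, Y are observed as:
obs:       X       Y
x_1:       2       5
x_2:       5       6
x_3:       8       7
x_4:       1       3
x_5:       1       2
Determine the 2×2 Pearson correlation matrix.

Step 1 — column means:
  mean(X) = (2 + 5 + 8 + 1 + 1) / 5 = 17/5 = 3.4
  mean(Y) = (5 + 6 + 7 + 3 + 2) / 5 = 23/5 = 4.6

Step 2 — sample variances and covariances s[i,j] = (1/(n-1)) · Σ_k (x_{k,i} - mean_i) · (x_{k,j} - mean_j), with n-1 = 4:
  s[X,X] = ((-1.4)·(-1.4) + (1.6)·(1.6) + (4.6)·(4.6) + (-2.4)·(-2.4) + (-2.4)·(-2.4)) / 4 = 37.2/4 = 9.3
  s[X,Y] = ((-1.4)·(0.4) + (1.6)·(1.4) + (4.6)·(2.4) + (-2.4)·(-1.6) + (-2.4)·(-2.6)) / 4 = 22.8/4 = 5.7
  s[Y,Y] = ((0.4)·(0.4) + (1.4)·(1.4) + (2.4)·(2.4) + (-1.6)·(-1.6) + (-2.6)·(-2.6)) / 4 = 17.2/4 = 4.3
  Sample standard deviations s_i = √(s[i,i]):
  s(X) = √(9.3) = 3.0496
  s(Y) = √(4.3) = 2.0736

Step 3 — r_{ij} = s_{ij} / (s_i · s_j):
  r[X,X] = 1 (diagonal).
  r[X,Y] = 5.7 / (3.0496 · 2.0736) = 5.7 / 6.3238 = 0.9014
  r[Y,Y] = 1 (diagonal).

R is symmetric with unit diagonal. Assembling:

R = [[1, 0.9014],
 [0.9014, 1]]


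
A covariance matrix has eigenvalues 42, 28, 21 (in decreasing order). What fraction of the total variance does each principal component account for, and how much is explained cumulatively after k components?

Step 1 — total variance = trace(Sigma) = Σ λ_i = 42 + 28 + 21 = 91.

Step 2 — fraction explained by component i = λ_i / Σ λ:
  PC1: 42/91 = 0.4615
  PC2: 28/91 = 0.3077
  PC3: 21/91 = 0.2308

Step 3 — cumulative fraction after k components = (λ_1 + ... + λ_k) / Σ λ:
  k = 1: 42/91 = 0.4615
  k = 2: (42 + 28)/91 = 70/91 = 0.7692
  k = 3: (42 + 28 + 21)/91 = 91/91 = 1

Summary (fraction, with percent):

explained: PC1 0.4615 (46.15%), PC2 0.3077 (30.77%), PC3 0.2308 (23.08%);  cumulative: 0.4615, 0.7692, 1


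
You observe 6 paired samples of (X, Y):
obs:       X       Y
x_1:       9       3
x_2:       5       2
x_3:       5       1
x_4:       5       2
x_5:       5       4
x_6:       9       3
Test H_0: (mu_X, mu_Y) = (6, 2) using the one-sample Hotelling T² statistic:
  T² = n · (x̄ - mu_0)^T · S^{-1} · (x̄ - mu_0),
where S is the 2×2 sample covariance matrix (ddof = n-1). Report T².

Step 1 — sample mean vector:
  mean(X) = (9 + 5 + 5 + 5 + 5 + 9) / 6 = 38/6 = 6.3333
  mean(Y) = (3 + 2 + 1 + 2 + 4 + 3) / 6 = 15/6 = 2.5
  x̄ = (6.3333, 2.5),  deviation x̄ - mu_0 = (6.3333, 2.5) - (6, 2) = (0.3333, 0.5).

Step 2 — sample covariance matrix, S[i,j] = (1/(n-1)) · Σ_k (x_{k,i} - mean_i) · (x_{k,j} - mean_j), divisor n-1 = 5:
  S[X,X] = ((2.6667)·(2.6667) + (-1.3333)·(-1.3333) + (-1.3333)·(-1.3333) + (-1.3333)·(-1.3333) + (-1.3333)·(-1.3333) + (2.6667)·(2.6667)) / 5 = 21.3333/5 = 4.2667
  S[X,Y] = ((2.6667)·(0.5) + (-1.3333)·(-0.5) + (-1.3333)·(-1.5) + (-1.3333)·(-0.5) + (-1.3333)·(1.5) + (2.6667)·(0.5)) / 5 = 4/5 = 0.8
  S[Y,Y] = ((0.5)·(0.5) + (-0.5)·(-0.5) + (-1.5)·(-1.5) + (-0.5)·(-0.5) + (1.5)·(1.5) + (0.5)·(0.5)) / 5 = 5.5/5 = 1.1
  S = [[4.2667, 0.8],
 [0.8, 1.1]].

Step 3 — invert S. det(S) = 4.2667·1.1 - (0.8)² = 4.0533.
  S^{-1} = (1/det) · [[d, -b], [-b, a]] = [[0.2714, -0.1974],
 [-0.1974, 1.0526]].

Step 4 — quadratic form (x̄ - mu_0)^T · S^{-1} · (x̄ - mu_0):
  S^{-1} · (x̄ - mu_0) = (-0.0082, 0.4605),
  (x̄ - mu_0)^T · [...] = (0.3333)·(-0.0082) + (0.5)·(0.4605) = 0.2275.

Step 5 — scale by n: T² = 6 · 0.2275 = 1.3651.

T² ≈ 1.3651


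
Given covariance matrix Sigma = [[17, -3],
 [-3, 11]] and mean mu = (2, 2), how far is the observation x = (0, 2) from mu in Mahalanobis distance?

Step 1 — centre the observation: (x - mu) = (-2, 0).

Step 2 — invert Sigma. det(Sigma) = 17·11 - (-3)² = 178.
  Sigma^{-1} = (1/det) · [[d, -b], [-b, a]] = [[0.0618, 0.0169],
 [0.0169, 0.0955]].

Step 3 — form the quadratic (x - mu)^T · Sigma^{-1} · (x - mu):
  Sigma^{-1} · (x - mu) = (-0.1236, -0.0337).
  (x - mu)^T · [Sigma^{-1} · (x - mu)] = (-2)·(-0.1236) + (0)·(-0.0337) = 0.2472.

Step 4 — take square root: d = √(0.2472) ≈ 0.4972.

d(x, mu) = √(0.2472) ≈ 0.4972


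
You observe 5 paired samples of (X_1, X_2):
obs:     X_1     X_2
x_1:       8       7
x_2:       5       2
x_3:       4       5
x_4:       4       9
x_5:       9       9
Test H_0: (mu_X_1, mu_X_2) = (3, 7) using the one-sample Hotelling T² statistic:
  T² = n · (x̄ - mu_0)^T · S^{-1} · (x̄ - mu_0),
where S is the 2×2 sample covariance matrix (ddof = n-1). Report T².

Step 1 — sample mean vector:
  mean(X_1) = (8 + 5 + 4 + 4 + 9) / 5 = 30/5 = 6
  mean(X_2) = (7 + 2 + 5 + 9 + 9) / 5 = 32/5 = 6.4
  x̄ = (6, 6.4),  deviation x̄ - mu_0 = (6, 6.4) - (3, 7) = (3, -0.6).

Step 2 — sample covariance matrix, S[i,j] = (1/(n-1)) · Σ_k (x_{k,i} - mean_i) · (x_{k,j} - mean_j), divisor n-1 = 4:
  S[X_1,X_1] = ((2)·(2) + (-1)·(-1) + (-2)·(-2) + (-2)·(-2) + (3)·(3)) / 4 = 22/4 = 5.5
  S[X_1,X_2] = ((2)·(0.6) + (-1)·(-4.4) + (-2)·(-1.4) + (-2)·(2.6) + (3)·(2.6)) / 4 = 11/4 = 2.75
  S[X_2,X_2] = ((0.6)·(0.6) + (-4.4)·(-4.4) + (-1.4)·(-1.4) + (2.6)·(2.6) + (2.6)·(2.6)) / 4 = 35.2/4 = 8.8
  S = [[5.5, 2.75],
 [2.75, 8.8]].

Step 3 — invert S. det(S) = 5.5·8.8 - (2.75)² = 40.8375.
  S^{-1} = (1/det) · [[d, -b], [-b, a]] = [[0.2155, -0.0673],
 [-0.0673, 0.1347]].

Step 4 — quadratic form (x̄ - mu_0)^T · S^{-1} · (x̄ - mu_0):
  S^{-1} · (x̄ - mu_0) = (0.6869, -0.2828),
  (x̄ - mu_0)^T · [...] = (3)·(0.6869) + (-0.6)·(-0.2828) = 2.2303.

Step 5 — scale by n: T² = 5 · 2.2303 = 11.1515.

T² ≈ 11.1515


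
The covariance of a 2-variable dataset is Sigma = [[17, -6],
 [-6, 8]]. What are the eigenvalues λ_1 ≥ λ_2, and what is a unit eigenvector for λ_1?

Step 1 — characteristic polynomial of 2×2 Sigma:
  det(Sigma - λI) = λ² - trace · λ + det = 0.
  trace = 17 + 8 = 25, det = 17·8 - (-6)² = 100.
Step 2 — discriminant:
  Δ = trace² - 4·det = 625 - 400 = 225.
Step 3 — eigenvalues:
  λ = (trace ± √Δ)/2 = (25 ± 15)/2,
  λ_1 = 20,  λ_2 = 5.

Step 4 — unit eigenvector for λ_1: solve (Sigma - λ_1 I)v = 0. First row:
  (17 - 20)·v_x + (-6)·v_y = 0, i.e. (-3)·v_x + (-6)·v_y = 0,
  so v ∝ (b, λ_1 - a) = (-6, 3); multiply by -1 so the first entry is positive: u = (6, -3).
  ||u|| = √((6)² + (-3)²) = √(45) ≈ 6.7082,
  v_1 = u/||u|| ≈ (0.8944, -0.4472) (||v_1|| = 1).

λ_1 = 20,  λ_2 = 5;  v_1 ≈ (0.8944, -0.4472)


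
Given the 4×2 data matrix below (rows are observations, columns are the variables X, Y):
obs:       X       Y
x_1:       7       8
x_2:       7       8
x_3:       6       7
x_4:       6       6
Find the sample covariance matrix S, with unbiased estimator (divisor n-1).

Step 1 — column means:
  mean(X) = (7 + 7 + 6 + 6) / 4 = 26/4 = 6.5
  mean(Y) = (8 + 8 + 7 + 6) / 4 = 29/4 = 7.25

Step 2 — sample covariance S[i,j] = (1/(n-1)) · Σ_k (x_{k,i} - mean_i) · (x_{k,j} - mean_j), with n-1 = 3.
  S[X,X] = ((0.5)·(0.5) + (0.5)·(0.5) + (-0.5)·(-0.5) + (-0.5)·(-0.5)) / 3 = 1/3 = 0.3333
  S[X,Y] = ((0.5)·(0.75) + (0.5)·(0.75) + (-0.5)·(-0.25) + (-0.5)·(-1.25)) / 3 = 1.5/3 = 0.5
  S[Y,Y] = ((0.75)·(0.75) + (0.75)·(0.75) + (-0.25)·(-0.25) + (-1.25)·(-1.25)) / 3 = 2.75/3 = 0.9167

S is symmetric (S[j,i] = S[i,j]). Assembling:

S = [[0.3333, 0.5],
 [0.5, 0.9167]]


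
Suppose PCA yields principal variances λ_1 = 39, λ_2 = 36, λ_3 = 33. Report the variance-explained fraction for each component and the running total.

Step 1 — total variance = trace(Sigma) = Σ λ_i = 39 + 36 + 33 = 108.

Step 2 — fraction explained by component i = λ_i / Σ λ:
  PC1: 39/108 = 0.3611
  PC2: 36/108 = 0.3333
  PC3: 33/108 = 0.3056

Step 3 — cumulative fraction after k components = (λ_1 + ... + λ_k) / Σ λ:
  k = 1: 39/108 = 0.3611
  k = 2: (39 + 36)/108 = 75/108 = 0.6944
  k = 3: (39 + 36 + 33)/108 = 108/108 = 1

Summary (fraction, with percent):

explained: PC1 0.3611 (36.11%), PC2 0.3333 (33.33%), PC3 0.3056 (30.56%);  cumulative: 0.3611, 0.6944, 1


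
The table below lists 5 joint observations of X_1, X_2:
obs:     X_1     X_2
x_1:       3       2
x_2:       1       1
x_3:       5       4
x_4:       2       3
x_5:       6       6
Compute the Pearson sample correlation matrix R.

Step 1 — column means:
  mean(X_1) = (3 + 1 + 5 + 2 + 6) / 5 = 17/5 = 3.4
  mean(X_2) = (2 + 1 + 4 + 3 + 6) / 5 = 16/5 = 3.2

Step 2 — sample variances and covariances s[i,j] = (1/(n-1)) · Σ_k (x_{k,i} - mean_i) · (x_{k,j} - mean_j), with n-1 = 4:
  s[X_1,X_1] = ((-0.4)·(-0.4) + (-2.4)·(-2.4) + (1.6)·(1.6) + (-1.4)·(-1.4) + (2.6)·(2.6)) / 4 = 17.2/4 = 4.3
  s[X_1,X_2] = ((-0.4)·(-1.2) + (-2.4)·(-2.2) + (1.6)·(0.8) + (-1.4)·(-0.2) + (2.6)·(2.8)) / 4 = 14.6/4 = 3.65
  s[X_2,X_2] = ((-1.2)·(-1.2) + (-2.2)·(-2.2) + (0.8)·(0.8) + (-0.2)·(-0.2) + (2.8)·(2.8)) / 4 = 14.8/4 = 3.7
  Sample standard deviations s_i = √(s[i,i]):
  s(X_1) = √(4.3) = 2.0736
  s(X_2) = √(3.7) = 1.9235

Step 3 — r_{ij} = s_{ij} / (s_i · s_j):
  r[X_1,X_1] = 1 (diagonal).
  r[X_1,X_2] = 3.65 / (2.0736 · 1.9235) = 3.65 / 3.9887 = 0.9151
  r[X_2,X_2] = 1 (diagonal).

R is symmetric with unit diagonal. Assembling:

R = [[1, 0.9151],
 [0.9151, 1]]


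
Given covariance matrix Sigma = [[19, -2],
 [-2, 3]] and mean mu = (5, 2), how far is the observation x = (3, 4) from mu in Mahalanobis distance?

Step 1 — centre the observation: (x - mu) = (-2, 2).

Step 2 — invert Sigma. det(Sigma) = 19·3 - (-2)² = 53.
  Sigma^{-1} = (1/det) · [[d, -b], [-b, a]] = [[0.0566, 0.0377],
 [0.0377, 0.3585]].

Step 3 — form the quadratic (x - mu)^T · Sigma^{-1} · (x - mu):
  Sigma^{-1} · (x - mu) = (-0.0377, 0.6415).
  (x - mu)^T · [Sigma^{-1} · (x - mu)] = (-2)·(-0.0377) + (2)·(0.6415) = 1.3585.

Step 4 — take square root: d = √(1.3585) ≈ 1.1655.

d(x, mu) = √(1.3585) ≈ 1.1655


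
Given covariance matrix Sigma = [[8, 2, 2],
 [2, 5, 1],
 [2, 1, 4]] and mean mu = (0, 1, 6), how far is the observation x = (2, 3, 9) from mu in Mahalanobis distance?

Step 1 — centre the observation: (x - mu) = (2, 2, 3).

Step 2 — invert Sigma (cofactor / det for 3×3, or solve directly):
  Sigma^{-1} = [[0.1532, -0.0484, -0.0645],
 [-0.0484, 0.2258, -0.0323],
 [-0.0645, -0.0323, 0.2903]].

Step 3 — form the quadratic (x - mu)^T · Sigma^{-1} · (x - mu):
  Sigma^{-1} · (x - mu) = (0.0161, 0.2581, 0.6774).
  (x - mu)^T · [Sigma^{-1} · (x - mu)] = (2)·(0.0161) + (2)·(0.2581) + (3)·(0.6774) = 2.5806.

Step 4 — take square root: d = √(2.5806) ≈ 1.6064.

d(x, mu) = √(2.5806) ≈ 1.6064


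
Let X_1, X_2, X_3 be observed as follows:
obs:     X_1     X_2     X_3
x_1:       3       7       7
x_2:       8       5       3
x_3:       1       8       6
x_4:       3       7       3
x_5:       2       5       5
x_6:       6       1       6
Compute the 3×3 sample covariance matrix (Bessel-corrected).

Step 1 — column means:
  mean(X_1) = (3 + 8 + 1 + 3 + 2 + 6) / 6 = 23/6 = 3.8333
  mean(X_2) = (7 + 5 + 8 + 7 + 5 + 1) / 6 = 33/6 = 5.5
  mean(X_3) = (7 + 3 + 6 + 3 + 5 + 6) / 6 = 30/6 = 5

Step 2 — sample covariance S[i,j] = (1/(n-1)) · Σ_k (x_{k,i} - mean_i) · (x_{k,j} - mean_j), with n-1 = 5.
  S[X_1,X_1] = ((-0.8333)·(-0.8333) + (4.1667)·(4.1667) + (-2.8333)·(-2.8333) + (-0.8333)·(-0.8333) + (-1.8333)·(-1.8333) + (2.1667)·(2.1667)) / 5 = 34.8333/5 = 6.9667
  S[X_1,X_2] = ((-0.8333)·(1.5) + (4.1667)·(-0.5) + (-2.8333)·(2.5) + (-0.8333)·(1.5) + (-1.8333)·(-0.5) + (2.1667)·(-4.5)) / 5 = -20.5/5 = -4.1
  S[X_1,X_3] = ((-0.8333)·(2) + (4.1667)·(-2) + (-2.8333)·(1) + (-0.8333)·(-2) + (-1.8333)·(0) + (2.1667)·(1)) / 5 = -9/5 = -1.8
  S[X_2,X_2] = ((1.5)·(1.5) + (-0.5)·(-0.5) + (2.5)·(2.5) + (1.5)·(1.5) + (-0.5)·(-0.5) + (-4.5)·(-4.5)) / 5 = 31.5/5 = 6.3
  S[X_2,X_3] = ((1.5)·(2) + (-0.5)·(-2) + (2.5)·(1) + (1.5)·(-2) + (-0.5)·(0) + (-4.5)·(1)) / 5 = -1/5 = -0.2
  S[X_3,X_3] = ((2)·(2) + (-2)·(-2) + (1)·(1) + (-2)·(-2) + (0)·(0) + (1)·(1)) / 5 = 14/5 = 2.8

S is symmetric (S[j,i] = S[i,j]). Assembling:

S = [[6.9667, -4.1, -1.8],
 [-4.1, 6.3, -0.2],
 [-1.8, -0.2, 2.8]]


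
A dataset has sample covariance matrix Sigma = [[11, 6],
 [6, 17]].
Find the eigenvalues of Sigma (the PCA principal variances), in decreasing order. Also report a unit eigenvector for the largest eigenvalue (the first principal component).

Step 1 — characteristic polynomial of 2×2 Sigma:
  det(Sigma - λI) = λ² - trace · λ + det = 0.
  trace = 11 + 17 = 28, det = 11·17 - (6)² = 151.
Step 2 — discriminant:
  Δ = trace² - 4·det = 784 - 604 = 180.
Step 3 — eigenvalues:
  λ = (trace ± √Δ)/2 = (28 ± 13.4164)/2,
  λ_1 = 20.7082,  λ_2 = 7.2918.

Step 4 — unit eigenvector for λ_1: solve (Sigma - λ_1 I)v = 0. First row:
  (11 - 20.7082)·v_x + (6)·v_y = 0, i.e. (-9.7082)·v_x + (6)·v_y = 0,
  so v ∝ (b, λ_1 - a) = (6, 9.7082) = u.
  ||u|| = √((6)² + (9.7082)²) = √(130.2492) ≈ 11.4127,
  v_1 = u/||u|| ≈ (0.5257, 0.8507) (||v_1|| = 1).

λ_1 = 20.7082,  λ_2 = 7.2918;  v_1 ≈ (0.5257, 0.8507)


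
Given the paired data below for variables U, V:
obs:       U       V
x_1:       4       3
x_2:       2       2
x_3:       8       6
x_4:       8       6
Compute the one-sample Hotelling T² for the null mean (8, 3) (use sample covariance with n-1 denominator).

Step 1 — sample mean vector:
  mean(U) = (4 + 2 + 8 + 8) / 4 = 22/4 = 5.5
  mean(V) = (3 + 2 + 6 + 6) / 4 = 17/4 = 4.25
  x̄ = (5.5, 4.25),  deviation x̄ - mu_0 = (5.5, 4.25) - (8, 3) = (-2.5, 1.25).

Step 2 — sample covariance matrix, S[i,j] = (1/(n-1)) · Σ_k (x_{k,i} - mean_i) · (x_{k,j} - mean_j), divisor n-1 = 3:
  S[U,U] = ((-1.5)·(-1.5) + (-3.5)·(-3.5) + (2.5)·(2.5) + (2.5)·(2.5)) / 3 = 27/3 = 9
  S[U,V] = ((-1.5)·(-1.25) + (-3.5)·(-2.25) + (2.5)·(1.75) + (2.5)·(1.75)) / 3 = 18.5/3 = 6.1667
  S[V,V] = ((-1.25)·(-1.25) + (-2.25)·(-2.25) + (1.75)·(1.75) + (1.75)·(1.75)) / 3 = 12.75/3 = 4.25
  S = [[9, 6.1667],
 [6.1667, 4.25]].

Step 3 — invert S. det(S) = 9·4.25 - (6.1667)² = 0.2222.
  S^{-1} = (1/det) · [[d, -b], [-b, a]] = [[19.125, -27.75],
 [-27.75, 40.5]].

Step 4 — quadratic form (x̄ - mu_0)^T · S^{-1} · (x̄ - mu_0):
  S^{-1} · (x̄ - mu_0) = (-82.5, 120),
  (x̄ - mu_0)^T · [...] = (-2.5)·(-82.5) + (1.25)·(120) = 356.25.

Step 5 — scale by n: T² = 4 · 356.25 = 1425.

T² ≈ 1425


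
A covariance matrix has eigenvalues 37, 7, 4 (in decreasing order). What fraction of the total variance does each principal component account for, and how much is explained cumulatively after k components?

Step 1 — total variance = trace(Sigma) = Σ λ_i = 37 + 7 + 4 = 48.

Step 2 — fraction explained by component i = λ_i / Σ λ:
  PC1: 37/48 = 0.7708
  PC2: 7/48 = 0.1458
  PC3: 4/48 = 0.0833

Step 3 — cumulative fraction after k components = (λ_1 + ... + λ_k) / Σ λ:
  k = 1: 37/48 = 0.7708
  k = 2: (37 + 7)/48 = 44/48 = 0.9167
  k = 3: (37 + 7 + 4)/48 = 48/48 = 1

Summary (fraction, with percent):

explained: PC1 0.7708 (77.08%), PC2 0.1458 (14.58%), PC3 0.0833 (8.33%);  cumulative: 0.7708, 0.9167, 1


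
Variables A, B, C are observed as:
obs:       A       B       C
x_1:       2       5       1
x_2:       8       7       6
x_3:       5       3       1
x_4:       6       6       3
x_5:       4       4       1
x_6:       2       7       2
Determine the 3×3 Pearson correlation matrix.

Step 1 — column means:
  mean(A) = (2 + 8 + 5 + 6 + 4 + 2) / 6 = 27/6 = 4.5
  mean(B) = (5 + 7 + 3 + 6 + 4 + 7) / 6 = 32/6 = 5.3333
  mean(C) = (1 + 6 + 1 + 3 + 1 + 2) / 6 = 14/6 = 2.3333

Step 2 — sample variances and covariances s[i,j] = (1/(n-1)) · Σ_k (x_{k,i} - mean_i) · (x_{k,j} - mean_j), with n-1 = 5:
  s[A,A] = ((-2.5)·(-2.5) + (3.5)·(3.5) + (0.5)·(0.5) + (1.5)·(1.5) + (-0.5)·(-0.5) + (-2.5)·(-2.5)) / 5 = 27.5/5 = 5.5
  s[A,B] = ((-2.5)·(-0.3333) + (3.5)·(1.6667) + (0.5)·(-2.3333) + (1.5)·(0.6667) + (-0.5)·(-1.3333) + (-2.5)·(1.6667)) / 5 = 3/5 = 0.6
  s[A,C] = ((-2.5)·(-1.3333) + (3.5)·(3.6667) + (0.5)·(-1.3333) + (1.5)·(0.6667) + (-0.5)·(-1.3333) + (-2.5)·(-0.3333)) / 5 = 18/5 = 3.6
  s[B,B] = ((-0.3333)·(-0.3333) + (1.6667)·(1.6667) + (-2.3333)·(-2.3333) + (0.6667)·(0.6667) + (-1.3333)·(-1.3333) + (1.6667)·(1.6667)) / 5 = 13.3333/5 = 2.6667
  s[B,C] = ((-0.3333)·(-1.3333) + (1.6667)·(3.6667) + (-2.3333)·(-1.3333) + (0.6667)·(0.6667) + (-1.3333)·(-1.3333) + (1.6667)·(-0.3333)) / 5 = 11.3333/5 = 2.2667
  s[C,C] = ((-1.3333)·(-1.3333) + (3.6667)·(3.6667) + (-1.3333)·(-1.3333) + (0.6667)·(0.6667) + (-1.3333)·(-1.3333) + (-0.3333)·(-0.3333)) / 5 = 19.3333/5 = 3.8667
  Sample standard deviations s_i = √(s[i,i]):
  s(A) = √(5.5) = 2.3452
  s(B) = √(2.6667) = 1.633
  s(C) = √(3.8667) = 1.9664

Step 3 — r_{ij} = s_{ij} / (s_i · s_j):
  r[A,A] = 1 (diagonal).
  r[A,B] = 0.6 / (2.3452 · 1.633) = 0.6 / 3.8297 = 0.1567
  r[A,C] = 3.6 / (2.3452 · 1.9664) = 3.6 / 4.6116 = 0.7806
  r[B,B] = 1 (diagonal).
  r[B,C] = 2.2667 / (1.633 · 1.9664) = 2.2667 / 3.2111 = 0.7059
  r[C,C] = 1 (diagonal).

R is symmetric with unit diagonal. Assembling:

R = [[1, 0.1567, 0.7806],
 [0.1567, 1, 0.7059],
 [0.7806, 0.7059, 1]]


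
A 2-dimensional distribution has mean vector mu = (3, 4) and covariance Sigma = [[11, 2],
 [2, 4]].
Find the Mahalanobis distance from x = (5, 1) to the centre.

Step 1 — centre the observation: (x - mu) = (2, -3).

Step 2 — invert Sigma. det(Sigma) = 11·4 - (2)² = 40.
  Sigma^{-1} = (1/det) · [[d, -b], [-b, a]] = [[0.1, -0.05],
 [-0.05, 0.275]].

Step 3 — form the quadratic (x - mu)^T · Sigma^{-1} · (x - mu):
  Sigma^{-1} · (x - mu) = (0.35, -0.925).
  (x - mu)^T · [Sigma^{-1} · (x - mu)] = (2)·(0.35) + (-3)·(-0.925) = 3.475.

Step 4 — take square root: d = √(3.475) ≈ 1.8641.

d(x, mu) = √(3.475) ≈ 1.8641


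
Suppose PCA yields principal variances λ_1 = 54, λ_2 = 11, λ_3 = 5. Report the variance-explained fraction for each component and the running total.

Step 1 — total variance = trace(Sigma) = Σ λ_i = 54 + 11 + 5 = 70.

Step 2 — fraction explained by component i = λ_i / Σ λ:
  PC1: 54/70 = 0.7714
  PC2: 11/70 = 0.1571
  PC3: 5/70 = 0.0714

Step 3 — cumulative fraction after k components = (λ_1 + ... + λ_k) / Σ λ:
  k = 1: 54/70 = 0.7714
  k = 2: (54 + 11)/70 = 65/70 = 0.9286
  k = 3: (54 + 11 + 5)/70 = 70/70 = 1

Summary (fraction, with percent):

explained: PC1 0.7714 (77.14%), PC2 0.1571 (15.71%), PC3 0.0714 (7.14%);  cumulative: 0.7714, 0.9286, 1


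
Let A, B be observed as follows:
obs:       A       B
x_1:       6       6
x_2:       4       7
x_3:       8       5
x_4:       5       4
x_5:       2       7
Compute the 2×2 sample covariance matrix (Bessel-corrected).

Step 1 — column means:
  mean(A) = (6 + 4 + 8 + 5 + 2) / 5 = 25/5 = 5
  mean(B) = (6 + 7 + 5 + 4 + 7) / 5 = 29/5 = 5.8

Step 2 — sample covariance S[i,j] = (1/(n-1)) · Σ_k (x_{k,i} - mean_i) · (x_{k,j} - mean_j), with n-1 = 4.
  S[A,A] = ((1)·(1) + (-1)·(-1) + (3)·(3) + (0)·(0) + (-3)·(-3)) / 4 = 20/4 = 5
  S[A,B] = ((1)·(0.2) + (-1)·(1.2) + (3)·(-0.8) + (0)·(-1.8) + (-3)·(1.2)) / 4 = -7/4 = -1.75
  S[B,B] = ((0.2)·(0.2) + (1.2)·(1.2) + (-0.8)·(-0.8) + (-1.8)·(-1.8) + (1.2)·(1.2)) / 4 = 6.8/4 = 1.7

S is symmetric (S[j,i] = S[i,j]). Assembling:

S = [[5, -1.75],
 [-1.75, 1.7]]


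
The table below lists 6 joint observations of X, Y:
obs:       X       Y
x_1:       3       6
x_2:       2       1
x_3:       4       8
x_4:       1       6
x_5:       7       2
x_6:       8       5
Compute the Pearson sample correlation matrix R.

Step 1 — column means:
  mean(X) = (3 + 2 + 4 + 1 + 7 + 8) / 6 = 25/6 = 4.1667
  mean(Y) = (6 + 1 + 8 + 6 + 2 + 5) / 6 = 28/6 = 4.6667

Step 2 — sample variances and covariances s[i,j] = (1/(n-1)) · Σ_k (x_{k,i} - mean_i) · (x_{k,j} - mean_j), with n-1 = 5:
  s[X,X] = ((-1.1667)·(-1.1667) + (-2.1667)·(-2.1667) + (-0.1667)·(-0.1667) + (-3.1667)·(-3.1667) + (2.8333)·(2.8333) + (3.8333)·(3.8333)) / 5 = 38.8333/5 = 7.7667
  s[X,Y] = ((-1.1667)·(1.3333) + (-2.1667)·(-3.6667) + (-0.1667)·(3.3333) + (-3.1667)·(1.3333) + (2.8333)·(-2.6667) + (3.8333)·(0.3333)) / 5 = -4.6667/5 = -0.9333
  s[Y,Y] = ((1.3333)·(1.3333) + (-3.6667)·(-3.6667) + (3.3333)·(3.3333) + (1.3333)·(1.3333) + (-2.6667)·(-2.6667) + (0.3333)·(0.3333)) / 5 = 35.3333/5 = 7.0667
  Sample standard deviations s_i = √(s[i,i]):
  s(X) = √(7.7667) = 2.7869
  s(Y) = √(7.0667) = 2.6583

Step 3 — r_{ij} = s_{ij} / (s_i · s_j):
  r[X,X] = 1 (diagonal).
  r[X,Y] = -0.9333 / (2.7869 · 2.6583) = -0.9333 / 7.4084 = -0.126
  r[Y,Y] = 1 (diagonal).

R is symmetric with unit diagonal. Assembling:

R = [[1, -0.126],
 [-0.126, 1]]


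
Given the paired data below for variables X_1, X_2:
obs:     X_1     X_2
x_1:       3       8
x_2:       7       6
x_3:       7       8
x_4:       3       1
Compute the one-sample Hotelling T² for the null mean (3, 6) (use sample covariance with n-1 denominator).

Step 1 — sample mean vector:
  mean(X_1) = (3 + 7 + 7 + 3) / 4 = 20/4 = 5
  mean(X_2) = (8 + 6 + 8 + 1) / 4 = 23/4 = 5.75
  x̄ = (5, 5.75),  deviation x̄ - mu_0 = (5, 5.75) - (3, 6) = (2, -0.25).

Step 2 — sample covariance matrix, S[i,j] = (1/(n-1)) · Σ_k (x_{k,i} - mean_i) · (x_{k,j} - mean_j), divisor n-1 = 3:
  S[X_1,X_1] = ((-2)·(-2) + (2)·(2) + (2)·(2) + (-2)·(-2)) / 3 = 16/3 = 5.3333
  S[X_1,X_2] = ((-2)·(2.25) + (2)·(0.25) + (2)·(2.25) + (-2)·(-4.75)) / 3 = 10/3 = 3.3333
  S[X_2,X_2] = ((2.25)·(2.25) + (0.25)·(0.25) + (2.25)·(2.25) + (-4.75)·(-4.75)) / 3 = 32.75/3 = 10.9167
  S = [[5.3333, 3.3333],
 [3.3333, 10.9167]].

Step 3 — invert S. det(S) = 5.3333·10.9167 - (3.3333)² = 47.1111.
  S^{-1} = (1/det) · [[d, -b], [-b, a]] = [[0.2317, -0.0708],
 [-0.0708, 0.1132]].

Step 4 — quadratic form (x̄ - mu_0)^T · S^{-1} · (x̄ - mu_0):
  S^{-1} · (x̄ - mu_0) = (0.4811, -0.1698),
  (x̄ - mu_0)^T · [...] = (2)·(0.4811) + (-0.25)·(-0.1698) = 1.0047.

Step 5 — scale by n: T² = 4 · 1.0047 = 4.0189.

T² ≈ 4.0189


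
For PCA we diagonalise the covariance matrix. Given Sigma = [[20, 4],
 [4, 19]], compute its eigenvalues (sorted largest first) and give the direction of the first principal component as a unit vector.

Step 1 — characteristic polynomial of 2×2 Sigma:
  det(Sigma - λI) = λ² - trace · λ + det = 0.
  trace = 20 + 19 = 39, det = 20·19 - (4)² = 364.
Step 2 — discriminant:
  Δ = trace² - 4·det = 1521 - 1456 = 65.
Step 3 — eigenvalues:
  λ = (trace ± √Δ)/2 = (39 ± 8.0623)/2,
  λ_1 = 23.5311,  λ_2 = 15.4689.

Step 4 — unit eigenvector for λ_1: solve (Sigma - λ_1 I)v = 0. First row:
  (20 - 23.5311)·v_x + (4)·v_y = 0, i.e. (-3.5311)·v_x + (4)·v_y = 0,
  so v ∝ (b, λ_1 - a) = (4, 3.5311) = u.
  ||u|| = √((4)² + (3.5311)²) = √(28.4689) ≈ 5.3356,
  v_1 = u/||u|| ≈ (0.7497, 0.6618) (||v_1|| = 1).

λ_1 = 23.5311,  λ_2 = 15.4689;  v_1 ≈ (0.7497, 0.6618)


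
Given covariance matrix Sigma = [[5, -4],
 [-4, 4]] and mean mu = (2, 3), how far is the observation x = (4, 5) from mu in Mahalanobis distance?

Step 1 — centre the observation: (x - mu) = (2, 2).

Step 2 — invert Sigma. det(Sigma) = 5·4 - (-4)² = 4.
  Sigma^{-1} = (1/det) · [[d, -b], [-b, a]] = [[1, 1],
 [1, 1.25]].

Step 3 — form the quadratic (x - mu)^T · Sigma^{-1} · (x - mu):
  Sigma^{-1} · (x - mu) = (4, 4.5).
  (x - mu)^T · [Sigma^{-1} · (x - mu)] = (2)·(4) + (2)·(4.5) = 17.

Step 4 — take square root: d = √(17) ≈ 4.1231.

d(x, mu) = √(17) ≈ 4.1231


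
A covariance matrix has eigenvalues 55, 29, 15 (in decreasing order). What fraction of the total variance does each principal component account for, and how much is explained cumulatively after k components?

Step 1 — total variance = trace(Sigma) = Σ λ_i = 55 + 29 + 15 = 99.

Step 2 — fraction explained by component i = λ_i / Σ λ:
  PC1: 55/99 = 0.5556
  PC2: 29/99 = 0.2929
  PC3: 15/99 = 0.1515

Step 3 — cumulative fraction after k components = (λ_1 + ... + λ_k) / Σ λ:
  k = 1: 55/99 = 0.5556
  k = 2: (55 + 29)/99 = 84/99 = 0.8485
  k = 3: (55 + 29 + 15)/99 = 99/99 = 1

Summary (fraction, with percent):

explained: PC1 0.5556 (55.56%), PC2 0.2929 (29.29%), PC3 0.1515 (15.15%);  cumulative: 0.5556, 0.8485, 1


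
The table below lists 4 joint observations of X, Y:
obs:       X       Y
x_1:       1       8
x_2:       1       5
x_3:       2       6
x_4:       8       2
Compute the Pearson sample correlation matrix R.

Step 1 — column means:
  mean(X) = (1 + 1 + 2 + 8) / 4 = 12/4 = 3
  mean(Y) = (8 + 5 + 6 + 2) / 4 = 21/4 = 5.25

Step 2 — sample variances and covariances s[i,j] = (1/(n-1)) · Σ_k (x_{k,i} - mean_i) · (x_{k,j} - mean_j), with n-1 = 3:
  s[X,X] = ((-2)·(-2) + (-2)·(-2) + (-1)·(-1) + (5)·(5)) / 3 = 34/3 = 11.3333
  s[X,Y] = ((-2)·(2.75) + (-2)·(-0.25) + (-1)·(0.75) + (5)·(-3.25)) / 3 = -22/3 = -7.3333
  s[Y,Y] = ((2.75)·(2.75) + (-0.25)·(-0.25) + (0.75)·(0.75) + (-3.25)·(-3.25)) / 3 = 18.75/3 = 6.25
  Sample standard deviations s_i = √(s[i,i]):
  s(X) = √(11.3333) = 3.3665
  s(Y) = √(6.25) = 2.5

Step 3 — r_{ij} = s_{ij} / (s_i · s_j):
  r[X,X] = 1 (diagonal).
  r[X,Y] = -7.3333 / (3.3665 · 2.5) = -7.3333 / 8.4163 = -0.8713
  r[Y,Y] = 1 (diagonal).

R is symmetric with unit diagonal. Assembling:

R = [[1, -0.8713],
 [-0.8713, 1]]


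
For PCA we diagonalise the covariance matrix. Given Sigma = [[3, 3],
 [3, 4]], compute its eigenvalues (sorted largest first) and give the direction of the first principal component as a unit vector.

Step 1 — characteristic polynomial of 2×2 Sigma:
  det(Sigma - λI) = λ² - trace · λ + det = 0.
  trace = 3 + 4 = 7, det = 3·4 - (3)² = 3.
Step 2 — discriminant:
  Δ = trace² - 4·det = 49 - 12 = 37.
Step 3 — eigenvalues:
  λ = (trace ± √Δ)/2 = (7 ± 6.0828)/2,
  λ_1 = 6.5414,  λ_2 = 0.4586.

Step 4 — unit eigenvector for λ_1: solve (Sigma - λ_1 I)v = 0. First row:
  (3 - 6.5414)·v_x + (3)·v_y = 0, i.e. (-3.5414)·v_x + (3)·v_y = 0,
  so v ∝ (b, λ_1 - a) = (3, 3.5414) = u.
  ||u|| = √((3)² + (3.5414)²) = √(21.5414) ≈ 4.6413,
  v_1 = u/||u|| ≈ (0.6464, 0.763) (||v_1|| = 1).

λ_1 = 6.5414,  λ_2 = 0.4586;  v_1 ≈ (0.6464, 0.763)


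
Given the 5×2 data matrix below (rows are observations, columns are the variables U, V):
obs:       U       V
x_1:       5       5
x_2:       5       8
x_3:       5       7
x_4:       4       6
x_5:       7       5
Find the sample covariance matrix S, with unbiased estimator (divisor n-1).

Step 1 — column means:
  mean(U) = (5 + 5 + 5 + 4 + 7) / 5 = 26/5 = 5.2
  mean(V) = (5 + 8 + 7 + 6 + 5) / 5 = 31/5 = 6.2

Step 2 — sample covariance S[i,j] = (1/(n-1)) · Σ_k (x_{k,i} - mean_i) · (x_{k,j} - mean_j), with n-1 = 4.
  S[U,U] = ((-0.2)·(-0.2) + (-0.2)·(-0.2) + (-0.2)·(-0.2) + (-1.2)·(-1.2) + (1.8)·(1.8)) / 4 = 4.8/4 = 1.2
  S[U,V] = ((-0.2)·(-1.2) + (-0.2)·(1.8) + (-0.2)·(0.8) + (-1.2)·(-0.2) + (1.8)·(-1.2)) / 4 = -2.2/4 = -0.55
  S[V,V] = ((-1.2)·(-1.2) + (1.8)·(1.8) + (0.8)·(0.8) + (-0.2)·(-0.2) + (-1.2)·(-1.2)) / 4 = 6.8/4 = 1.7

S is symmetric (S[j,i] = S[i,j]). Assembling:

S = [[1.2, -0.55],
 [-0.55, 1.7]]


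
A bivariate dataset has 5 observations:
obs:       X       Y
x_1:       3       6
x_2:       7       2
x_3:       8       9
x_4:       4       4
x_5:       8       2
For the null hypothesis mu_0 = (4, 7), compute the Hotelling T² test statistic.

Step 1 — sample mean vector:
  mean(X) = (3 + 7 + 8 + 4 + 8) / 5 = 30/5 = 6
  mean(Y) = (6 + 2 + 9 + 4 + 2) / 5 = 23/5 = 4.6
  x̄ = (6, 4.6),  deviation x̄ - mu_0 = (6, 4.6) - (4, 7) = (2, -2.4).

Step 2 — sample covariance matrix, S[i,j] = (1/(n-1)) · Σ_k (x_{k,i} - mean_i) · (x_{k,j} - mean_j), divisor n-1 = 4:
  S[X,X] = ((-3)·(-3) + (1)·(1) + (2)·(2) + (-2)·(-2) + (2)·(2)) / 4 = 22/4 = 5.5
  S[X,Y] = ((-3)·(1.4) + (1)·(-2.6) + (2)·(4.4) + (-2)·(-0.6) + (2)·(-2.6)) / 4 = -2/4 = -0.5
  S[Y,Y] = ((1.4)·(1.4) + (-2.6)·(-2.6) + (4.4)·(4.4) + (-0.6)·(-0.6) + (-2.6)·(-2.6)) / 4 = 35.2/4 = 8.8
  S = [[5.5, -0.5],
 [-0.5, 8.8]].

Step 3 — invert S. det(S) = 5.5·8.8 - (-0.5)² = 48.15.
  S^{-1} = (1/det) · [[d, -b], [-b, a]] = [[0.1828, 0.0104],
 [0.0104, 0.1142]].

Step 4 — quadratic form (x̄ - mu_0)^T · S^{-1} · (x̄ - mu_0):
  S^{-1} · (x̄ - mu_0) = (0.3406, -0.2534),
  (x̄ - mu_0)^T · [...] = (2)·(0.3406) + (-2.4)·(-0.2534) = 1.2893.

Step 5 — scale by n: T² = 5 · 1.2893 = 6.4465.

T² ≈ 6.4465


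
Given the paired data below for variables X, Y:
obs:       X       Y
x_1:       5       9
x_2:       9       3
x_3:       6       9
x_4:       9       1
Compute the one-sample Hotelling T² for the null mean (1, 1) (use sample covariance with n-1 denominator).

Step 1 — sample mean vector:
  mean(X) = (5 + 9 + 6 + 9) / 4 = 29/4 = 7.25
  mean(Y) = (9 + 3 + 9 + 1) / 4 = 22/4 = 5.5
  x̄ = (7.25, 5.5),  deviation x̄ - mu_0 = (7.25, 5.5) - (1, 1) = (6.25, 4.5).

Step 2 — sample covariance matrix, S[i,j] = (1/(n-1)) · Σ_k (x_{k,i} - mean_i) · (x_{k,j} - mean_j), divisor n-1 = 3:
  S[X,X] = ((-2.25)·(-2.25) + (1.75)·(1.75) + (-1.25)·(-1.25) + (1.75)·(1.75)) / 3 = 12.75/3 = 4.25
  S[X,Y] = ((-2.25)·(3.5) + (1.75)·(-2.5) + (-1.25)·(3.5) + (1.75)·(-4.5)) / 3 = -24.5/3 = -8.1667
  S[Y,Y] = ((3.5)·(3.5) + (-2.5)·(-2.5) + (3.5)·(3.5) + (-4.5)·(-4.5)) / 3 = 51/3 = 17
  S = [[4.25, -8.1667],
 [-8.1667, 17]].

Step 3 — invert S. det(S) = 4.25·17 - (-8.1667)² = 5.5556.
  S^{-1} = (1/det) · [[d, -b], [-b, a]] = [[3.06, 1.47],
 [1.47, 0.765]].

Step 4 — quadratic form (x̄ - mu_0)^T · S^{-1} · (x̄ - mu_0):
  S^{-1} · (x̄ - mu_0) = (25.74, 12.63),
  (x̄ - mu_0)^T · [...] = (6.25)·(25.74) + (4.5)·(12.63) = 217.71.

Step 5 — scale by n: T² = 4 · 217.71 = 870.84.

T² ≈ 870.84


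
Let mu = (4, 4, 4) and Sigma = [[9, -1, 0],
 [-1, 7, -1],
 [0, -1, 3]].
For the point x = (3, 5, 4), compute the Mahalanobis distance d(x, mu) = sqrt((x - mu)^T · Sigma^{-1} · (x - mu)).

Step 1 — centre the observation: (x - mu) = (-1, 1, 0).

Step 2 — invert Sigma (cofactor / det for 3×3, or solve directly):
  Sigma^{-1} = [[0.113, 0.0169, 0.0056],
 [0.0169, 0.1525, 0.0508],
 [0.0056, 0.0508, 0.3503]].

Step 3 — form the quadratic (x - mu)^T · Sigma^{-1} · (x - mu):
  Sigma^{-1} · (x - mu) = (-0.096, 0.1356, 0.0452).
  (x - mu)^T · [Sigma^{-1} · (x - mu)] = (-1)·(-0.096) + (1)·(0.1356) + (0)·(0.0452) = 0.2316.

Step 4 — take square root: d = √(0.2316) ≈ 0.4813.

d(x, mu) = √(0.2316) ≈ 0.4813


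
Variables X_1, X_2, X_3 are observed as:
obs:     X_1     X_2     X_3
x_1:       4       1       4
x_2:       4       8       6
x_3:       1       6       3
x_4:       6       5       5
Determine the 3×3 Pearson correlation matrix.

Step 1 — column means:
  mean(X_1) = (4 + 4 + 1 + 6) / 4 = 15/4 = 3.75
  mean(X_2) = (1 + 8 + 6 + 5) / 4 = 20/4 = 5
  mean(X_3) = (4 + 6 + 3 + 5) / 4 = 18/4 = 4.5

Step 2 — sample variances and covariances s[i,j] = (1/(n-1)) · Σ_k (x_{k,i} - mean_i) · (x_{k,j} - mean_j), with n-1 = 3:
  s[X_1,X_1] = ((0.25)·(0.25) + (0.25)·(0.25) + (-2.75)·(-2.75) + (2.25)·(2.25)) / 3 = 12.75/3 = 4.25
  s[X_1,X_2] = ((0.25)·(-4) + (0.25)·(3) + (-2.75)·(1) + (2.25)·(0)) / 3 = -3/3 = -1
  s[X_1,X_3] = ((0.25)·(-0.5) + (0.25)·(1.5) + (-2.75)·(-1.5) + (2.25)·(0.5)) / 3 = 5.5/3 = 1.8333
  s[X_2,X_2] = ((-4)·(-4) + (3)·(3) + (1)·(1) + (0)·(0)) / 3 = 26/3 = 8.6667
  s[X_2,X_3] = ((-4)·(-0.5) + (3)·(1.5) + (1)·(-1.5) + (0)·(0.5)) / 3 = 5/3 = 1.6667
  s[X_3,X_3] = ((-0.5)·(-0.5) + (1.5)·(1.5) + (-1.5)·(-1.5) + (0.5)·(0.5)) / 3 = 5/3 = 1.6667
  Sample standard deviations s_i = √(s[i,i]):
  s(X_1) = √(4.25) = 2.0616
  s(X_2) = √(8.6667) = 2.9439
  s(X_3) = √(1.6667) = 1.291

Step 3 — r_{ij} = s_{ij} / (s_i · s_j):
  r[X_1,X_1] = 1 (diagonal).
  r[X_1,X_2] = -1 / (2.0616 · 2.9439) = -1 / 6.069 = -0.1648
  r[X_1,X_3] = 1.8333 / (2.0616 · 1.291) = 1.8333 / 2.6615 = 0.6888
  r[X_2,X_2] = 1 (diagonal).
  r[X_2,X_3] = 1.6667 / (2.9439 · 1.291) = 1.6667 / 3.8006 = 0.4385
  r[X_3,X_3] = 1 (diagonal).

R is symmetric with unit diagonal. Assembling:

R = [[1, -0.1648, 0.6888],
 [-0.1648, 1, 0.4385],
 [0.6888, 0.4385, 1]]


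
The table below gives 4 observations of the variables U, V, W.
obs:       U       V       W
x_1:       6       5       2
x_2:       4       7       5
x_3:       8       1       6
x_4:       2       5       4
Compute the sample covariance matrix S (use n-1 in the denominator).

Step 1 — column means:
  mean(U) = (6 + 4 + 8 + 2) / 4 = 20/4 = 5
  mean(V) = (5 + 7 + 1 + 5) / 4 = 18/4 = 4.5
  mean(W) = (2 + 5 + 6 + 4) / 4 = 17/4 = 4.25

Step 2 — sample covariance S[i,j] = (1/(n-1)) · Σ_k (x_{k,i} - mean_i) · (x_{k,j} - mean_j), with n-1 = 3.
  S[U,U] = ((1)·(1) + (-1)·(-1) + (3)·(3) + (-3)·(-3)) / 3 = 20/3 = 6.6667
  S[U,V] = ((1)·(0.5) + (-1)·(2.5) + (3)·(-3.5) + (-3)·(0.5)) / 3 = -14/3 = -4.6667
  S[U,W] = ((1)·(-2.25) + (-1)·(0.75) + (3)·(1.75) + (-3)·(-0.25)) / 3 = 3/3 = 1
  S[V,V] = ((0.5)·(0.5) + (2.5)·(2.5) + (-3.5)·(-3.5) + (0.5)·(0.5)) / 3 = 19/3 = 6.3333
  S[V,W] = ((0.5)·(-2.25) + (2.5)·(0.75) + (-3.5)·(1.75) + (0.5)·(-0.25)) / 3 = -5.5/3 = -1.8333
  S[W,W] = ((-2.25)·(-2.25) + (0.75)·(0.75) + (1.75)·(1.75) + (-0.25)·(-0.25)) / 3 = 8.75/3 = 2.9167

S is symmetric (S[j,i] = S[i,j]). Assembling:

S = [[6.6667, -4.6667, 1],
 [-4.6667, 6.3333, -1.8333],
 [1, -1.8333, 2.9167]]


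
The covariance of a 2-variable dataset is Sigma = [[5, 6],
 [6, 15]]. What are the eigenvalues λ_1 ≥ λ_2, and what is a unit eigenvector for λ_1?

Step 1 — characteristic polynomial of 2×2 Sigma:
  det(Sigma - λI) = λ² - trace · λ + det = 0.
  trace = 5 + 15 = 20, det = 5·15 - (6)² = 39.
Step 2 — discriminant:
  Δ = trace² - 4·det = 400 - 156 = 244.
Step 3 — eigenvalues:
  λ = (trace ± √Δ)/2 = (20 ± 15.6205)/2,
  λ_1 = 17.8102,  λ_2 = 2.1898.

Step 4 — unit eigenvector for λ_1: solve (Sigma - λ_1 I)v = 0. First row:
  (5 - 17.8102)·v_x + (6)·v_y = 0, i.e. (-12.8102)·v_x + (6)·v_y = 0,
  so v ∝ (b, λ_1 - a) = (6, 12.8102) = u.
  ||u|| = √((6)² + (12.8102)²) = √(200.1025) ≈ 14.1458,
  v_1 = u/||u|| ≈ (0.4242, 0.9056) (||v_1|| = 1).

λ_1 = 17.8102,  λ_2 = 2.1898;  v_1 ≈ (0.4242, 0.9056)
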